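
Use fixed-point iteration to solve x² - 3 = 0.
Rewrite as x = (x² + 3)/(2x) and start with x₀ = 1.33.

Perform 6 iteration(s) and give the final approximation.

Equation: x² - 3 = 0
Fixed-point form: x = (x² + 3)/(2x)
x₀ = 1.33

x_1 = g(1.330000) = 1.792820
x_2 = g(1.792820) = 1.733081
x_3 = g(1.733081) = 1.732051
x_4 = g(1.732051) = 1.732051
x_5 = g(1.732051) = 1.732051
x_6 = g(1.732051) = 1.732051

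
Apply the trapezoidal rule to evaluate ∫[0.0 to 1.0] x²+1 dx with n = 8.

f(x) = x²+1
a = 0.0, b = 1.0, n = 8
h = (b - a)/n = 0.125000

Trapezoidal rule: (h/2)[f(x₀) + 2f(x₁) + 2f(x₂) + ... + f(xₙ)]

x_0 = 0.0000, f(x_0) = 1.000000, coefficient = 1
x_1 = 0.1250, f(x_1) = 1.015625, coefficient = 2
x_2 = 0.2500, f(x_2) = 1.062500, coefficient = 2
x_3 = 0.3750, f(x_3) = 1.140625, coefficient = 2
x_4 = 0.5000, f(x_4) = 1.250000, coefficient = 2
x_5 = 0.6250, f(x_5) = 1.390625, coefficient = 2
x_6 = 0.7500, f(x_6) = 1.562500, coefficient = 2
x_7 = 0.8750, f(x_7) = 1.765625, coefficient = 2
x_8 = 1.0000, f(x_8) = 2.000000, coefficient = 1

I ≈ (0.125000/2) × 21.375000 = 1.335938
Exact value: 1.333333
Error: 0.002604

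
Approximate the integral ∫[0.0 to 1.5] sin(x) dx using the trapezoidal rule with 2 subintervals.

f(x) = sin(x)
a = 0.0, b = 1.5, n = 2
h = (b - a)/n = 0.750000

Trapezoidal rule: (h/2)[f(x₀) + 2f(x₁) + 2f(x₂) + ... + f(xₙ)]

x_0 = 0.0000, f(x_0) = 0.000000, coefficient = 1
x_1 = 0.7500, f(x_1) = 0.681639, coefficient = 2
x_2 = 1.5000, f(x_2) = 0.997495, coefficient = 1

I ≈ (0.750000/2) × 2.360773 = 0.885290
Exact value: 0.929263
Error: 0.043973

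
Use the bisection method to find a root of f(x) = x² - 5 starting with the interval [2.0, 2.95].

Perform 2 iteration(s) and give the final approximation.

f(x) = x² - 5
Initial interval: [2.0, 2.95]

Iteration 1:
  c_1 = (2.000000 + 2.950000)/2 = 2.475000
  f(c_1) = f(2.475000) = 1.125625
  f(a) × f(c) < 0, new interval: [2.000000, 2.475000]
Iteration 2:
  c_2 = (2.000000 + 2.475000)/2 = 2.237500
  f(c_2) = f(2.237500) = 0.006406
  f(a) × f(c) < 0, new interval: [2.000000, 2.237500]

After 2 iteration(s), the approximation is c_2 = 2.237500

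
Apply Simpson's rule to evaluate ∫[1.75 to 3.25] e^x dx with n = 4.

f(x) = e^x
a = 1.75, b = 3.25, n = 4
h = (b - a)/n = 0.375000

Simpson's rule: (h/3)[f(x₀) + 4f(x₁) + 2f(x₂) + ... + f(xₙ)]

x_0 = 1.7500, f(x_0) = 5.754603, coefficient = 1
x_1 = 2.1250, f(x_1) = 8.372897, coefficient = 4
x_2 = 2.5000, f(x_2) = 12.182494, coefficient = 2
x_3 = 2.8750, f(x_3) = 17.725424, coefficient = 4
x_4 = 3.2500, f(x_4) = 25.790340, coefficient = 1

I ≈ (0.375000/3) × 160.303217 = 20.037902
Exact value: 20.035737
Error: 0.002165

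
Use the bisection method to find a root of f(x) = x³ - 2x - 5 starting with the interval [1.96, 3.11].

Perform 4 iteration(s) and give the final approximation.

f(x) = x³ - 2x - 5
Initial interval: [1.96, 3.11]

Iteration 1:
  c_1 = (1.960000 + 3.110000)/2 = 2.535000
  f(c_1) = f(2.535000) = 6.220480
  f(a) × f(c) < 0, new interval: [1.960000, 2.535000]
Iteration 2:
  c_2 = (1.960000 + 2.535000)/2 = 2.247500
  f(c_2) = f(2.247500) = 1.857698
  f(a) × f(c) < 0, new interval: [1.960000, 2.247500]
Iteration 3:
  c_3 = (1.960000 + 2.247500)/2 = 2.103750
  f(c_3) = f(2.103750) = 0.103201
  f(a) × f(c) < 0, new interval: [1.960000, 2.103750]
Iteration 4:
  c_4 = (1.960000 + 2.103750)/2 = 2.031875
  f(c_4) = f(2.031875) = -0.675122
  f(a) × f(c) ≥ 0, new interval: [2.031875, 2.103750]

After 4 iteration(s), the approximation is c_4 = 2.031875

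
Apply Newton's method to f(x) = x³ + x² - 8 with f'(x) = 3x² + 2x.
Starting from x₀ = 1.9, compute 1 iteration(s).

f(x) = x³ + x² - 8
f'(x) = 3x² + 2x
x₀ = 1.9

Newton-Raphson formula: x_{n+1} = x_n - f(x_n)/f'(x_n)

Iteration 1:
  f(1.900000) = 2.469000
  f'(1.900000) = 14.630000
  x_1 = 1.900000 - 2.469000/14.630000 = 1.731237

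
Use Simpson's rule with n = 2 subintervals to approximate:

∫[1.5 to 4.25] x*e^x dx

f(x) = x*e^x
a = 1.5, b = 4.25, n = 2
h = (b - a)/n = 1.375000

Simpson's rule: (h/3)[f(x₀) + 4f(x₁) + 2f(x₂) + ... + f(xₙ)]

x_0 = 1.5000, f(x_0) = 6.722534, coefficient = 1
x_1 = 2.8750, f(x_1) = 50.960594, coefficient = 4
x_2 = 4.2500, f(x_2) = 297.948002, coefficient = 1

I ≈ (1.375000/3) × 508.512913 = 233.068419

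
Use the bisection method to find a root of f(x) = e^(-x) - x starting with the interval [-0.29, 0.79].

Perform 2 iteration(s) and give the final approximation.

f(x) = e^(-x) - x
Initial interval: [-0.29, 0.79]

Iteration 1:
  c_1 = (-0.290000 + 0.790000)/2 = 0.250000
  f(c_1) = f(0.250000) = 0.528801
  f(a) × f(c) ≥ 0, new interval: [0.250000, 0.790000]
Iteration 2:
  c_2 = (0.250000 + 0.790000)/2 = 0.520000
  f(c_2) = f(0.520000) = 0.074521
  f(a) × f(c) ≥ 0, new interval: [0.520000, 0.790000]

After 2 iteration(s), the approximation is c_2 = 0.520000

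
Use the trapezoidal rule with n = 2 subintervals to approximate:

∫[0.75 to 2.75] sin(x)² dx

f(x) = sin(x)²
a = 0.75, b = 2.75, n = 2
h = (b - a)/n = 1.000000

Trapezoidal rule: (h/2)[f(x₀) + 2f(x₁) + 2f(x₂) + ... + f(xₙ)]

x_0 = 0.7500, f(x_0) = 0.464631, coefficient = 1
x_1 = 1.7500, f(x_1) = 0.968228, coefficient = 2
x_2 = 2.7500, f(x_2) = 0.145665, coefficient = 1

I ≈ (1.000000/2) × 2.546753 = 1.273377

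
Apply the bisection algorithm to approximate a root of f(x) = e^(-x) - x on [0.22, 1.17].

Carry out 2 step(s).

f(x) = e^(-x) - x
Initial interval: [0.22, 1.17]

Iteration 1:
  c_1 = (0.220000 + 1.170000)/2 = 0.695000
  f(c_1) = f(0.695000) = -0.195926
  f(a) × f(c) < 0, new interval: [0.220000, 0.695000]
Iteration 2:
  c_2 = (0.220000 + 0.695000)/2 = 0.457500
  f(c_2) = f(0.457500) = 0.175364
  f(a) × f(c) ≥ 0, new interval: [0.457500, 0.695000]

After 2 iteration(s), the approximation is c_2 = 0.457500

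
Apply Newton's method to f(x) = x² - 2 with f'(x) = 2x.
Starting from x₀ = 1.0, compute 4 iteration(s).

f(x) = x² - 2
f'(x) = 2x
x₀ = 1.0

Newton-Raphson formula: x_{n+1} = x_n - f(x_n)/f'(x_n)

Iteration 1:
  f(1.000000) = -1.000000
  f'(1.000000) = 2.000000
  x_1 = 1.000000 - (-1.000000)/2.000000 = 1.500000
Iteration 2:
  f(1.500000) = 0.250000
  f'(1.500000) = 3.000000
  x_2 = 1.500000 - 0.250000/3.000000 = 1.416667
Iteration 3:
  f(1.416667) = 0.006944
  f'(1.416667) = 2.833333
  x_3 = 1.416667 - 0.006944/2.833333 = 1.414216
Iteration 4:
  f(1.414216) = 0.000006
  f'(1.414216) = 2.828431
  x_4 = 1.414216 - 0.000006/2.828431 = 1.414214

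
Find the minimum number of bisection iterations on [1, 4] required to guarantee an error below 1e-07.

We need (b-a)/2^n ≤ 1e-07
(4 - 1)/2^n ≤ 1e-07
3/2^n ≤ 1e-07
2^n ≥ 30000000
n ≥ log₂(30000000) = 24.84
n ≥ 25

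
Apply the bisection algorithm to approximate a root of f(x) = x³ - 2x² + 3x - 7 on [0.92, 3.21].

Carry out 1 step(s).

f(x) = x³ - 2x² + 3x - 7
Initial interval: [0.92, 3.21]

Iteration 1:
  c_1 = (0.920000 + 3.210000)/2 = 2.065000
  f(c_1) = f(2.065000) = -0.527825
  f(a) × f(c) ≥ 0, new interval: [2.065000, 3.210000]

After 1 iteration(s), the approximation is c_1 = 2.065000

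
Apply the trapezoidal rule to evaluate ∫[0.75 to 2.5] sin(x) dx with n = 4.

f(x) = sin(x)
a = 0.75, b = 2.5, n = 4
h = (b - a)/n = 0.437500

Trapezoidal rule: (h/2)[f(x₀) + 2f(x₁) + 2f(x₂) + ... + f(xₙ)]

x_0 = 0.7500, f(x_0) = 0.681639, coefficient = 1
x_1 = 1.1875, f(x_1) = 0.927437, coefficient = 2
x_2 = 1.6250, f(x_2) = 0.998531, coefficient = 2
x_3 = 2.0625, f(x_3) = 0.881530, coefficient = 2
x_4 = 2.5000, f(x_4) = 0.598472, coefficient = 1

I ≈ (0.437500/2) × 6.895107 = 1.508305
Exact value: 1.532832
Error: 0.024528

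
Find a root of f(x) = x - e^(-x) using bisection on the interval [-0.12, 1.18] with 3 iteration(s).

f(x) = x - e^(-x)
Initial interval: [-0.12, 1.18]

Iteration 1:
  c_1 = (-0.120000 + 1.180000)/2 = 0.530000
  f(c_1) = f(0.530000) = -0.058605
  f(a) × f(c) ≥ 0, new interval: [0.530000, 1.180000]
Iteration 2:
  c_2 = (0.530000 + 1.180000)/2 = 0.855000
  f(c_2) = f(0.855000) = 0.429717
  f(a) × f(c) < 0, new interval: [0.530000, 0.855000]
Iteration 3:
  c_3 = (0.530000 + 0.855000)/2 = 0.692500
  f(c_3) = f(0.692500) = 0.192176
  f(a) × f(c) < 0, new interval: [0.530000, 0.692500]

After 3 iteration(s), the approximation is c_3 = 0.692500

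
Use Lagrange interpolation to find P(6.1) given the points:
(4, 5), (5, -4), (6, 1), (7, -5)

Lagrange interpolation formula:
P(x) = Σ yᵢ × Lᵢ(x)
where Lᵢ(x) = Π_{j≠i} (x - xⱼ)/(xᵢ - xⱼ)

L_0(6.1) = (6.1 - 5)/(4 - 5) × (6.1 - 6)/(4 - 6) × (6.1 - 7)/(4 - 7) = 0.016500
L_1(6.1) = (6.1 - 4)/(5 - 4) × (6.1 - 6)/(5 - 6) × (6.1 - 7)/(5 - 7) = -0.094500
L_2(6.1) = (6.1 - 4)/(6 - 4) × (6.1 - 5)/(6 - 5) × (6.1 - 7)/(6 - 7) = 1.039500
L_3(6.1) = (6.1 - 4)/(7 - 4) × (6.1 - 5)/(7 - 5) × (6.1 - 6)/(7 - 6) = 0.038500

P(6.1) = 5×L_0(6.1) + (-4)×L_1(6.1) + 1×L_2(6.1) + (-5)×L_3(6.1)
P(6.1) = 1.307500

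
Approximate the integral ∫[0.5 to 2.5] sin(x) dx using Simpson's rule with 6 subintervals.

f(x) = sin(x)
a = 0.5, b = 2.5, n = 6
h = (b - a)/n = 0.333333

Simpson's rule: (h/3)[f(x₀) + 4f(x₁) + 2f(x₂) + ... + f(xₙ)]

x_0 = 0.5000, f(x_0) = 0.479426, coefficient = 1
x_1 = 0.8333, f(x_1) = 0.740177, coefficient = 4
x_2 = 1.1667, f(x_2) = 0.919445, coefficient = 2
x_3 = 1.5000, f(x_3) = 0.997495, coefficient = 4
x_4 = 1.8333, f(x_4) = 0.965735, coefficient = 2
x_5 = 2.1667, f(x_5) = 0.827660, coefficient = 4
x_6 = 2.5000, f(x_6) = 0.598472, coefficient = 1

I ≈ (0.333333/3) × 15.109586 = 1.678843
Exact value: 1.678726
Error: 0.000117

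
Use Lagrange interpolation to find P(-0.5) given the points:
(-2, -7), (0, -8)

Lagrange interpolation formula:
P(x) = Σ yᵢ × Lᵢ(x)
where Lᵢ(x) = Π_{j≠i} (x - xⱼ)/(xᵢ - xⱼ)

L_0(-0.5) = (-0.5 - 0)/(-2 - 0) = 0.250000
L_1(-0.5) = (-0.5 - (-2))/(0 - (-2)) = 0.750000

P(-0.5) = (-7)×L_0(-0.5) + (-8)×L_1(-0.5)
P(-0.5) = -7.750000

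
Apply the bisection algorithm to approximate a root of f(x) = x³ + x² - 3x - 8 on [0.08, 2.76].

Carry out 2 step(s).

f(x) = x³ + x² - 3x - 8
Initial interval: [0.08, 2.76]

Iteration 1:
  c_1 = (0.080000 + 2.760000)/2 = 1.420000
  f(c_1) = f(1.420000) = -7.380312
  f(a) × f(c) ≥ 0, new interval: [1.420000, 2.760000]
Iteration 2:
  c_2 = (1.420000 + 2.760000)/2 = 2.090000
  f(c_2) = f(2.090000) = -0.772571
  f(a) × f(c) ≥ 0, new interval: [2.090000, 2.760000]

After 2 iteration(s), the approximation is c_2 = 2.090000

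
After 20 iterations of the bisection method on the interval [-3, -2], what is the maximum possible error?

Bisection error bound: |error| ≤ (b-a)/2^n
|error| ≤ (-2 - (-3))/2^20 = 1/2^20
|error| ≤ 0.0000009537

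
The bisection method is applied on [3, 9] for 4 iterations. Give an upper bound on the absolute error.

Bisection error bound: |error| ≤ (b-a)/2^n
|error| ≤ (9 - 3)/2^4 = 6/2^4
|error| ≤ 0.3750000000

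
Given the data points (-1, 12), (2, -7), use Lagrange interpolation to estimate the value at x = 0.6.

Lagrange interpolation formula:
P(x) = Σ yᵢ × Lᵢ(x)
where Lᵢ(x) = Π_{j≠i} (x - xⱼ)/(xᵢ - xⱼ)

L_0(0.6) = (0.6 - 2)/(-1 - 2) = 0.466667
L_1(0.6) = (0.6 - (-1))/(2 - (-1)) = 0.533333

P(0.6) = 12×L_0(0.6) + (-7)×L_1(0.6)
P(0.6) = 1.866667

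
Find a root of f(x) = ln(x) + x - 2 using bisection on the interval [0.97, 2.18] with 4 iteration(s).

f(x) = ln(x) + x - 2
Initial interval: [0.97, 2.18]

Iteration 1:
  c_1 = (0.970000 + 2.180000)/2 = 1.575000
  f(c_1) = f(1.575000) = 0.029255
  f(a) × f(c) < 0, new interval: [0.970000, 1.575000]
Iteration 2:
  c_2 = (0.970000 + 1.575000)/2 = 1.272500
  f(c_2) = f(1.272500) = -0.486517
  f(a) × f(c) ≥ 0, new interval: [1.272500, 1.575000]
Iteration 3:
  c_3 = (1.272500 + 1.575000)/2 = 1.423750
  f(c_3) = f(1.423750) = -0.222956
  f(a) × f(c) ≥ 0, new interval: [1.423750, 1.575000]
Iteration 4:
  c_4 = (1.423750 + 1.575000)/2 = 1.499375
  f(c_4) = f(1.499375) = -0.095577
  f(a) × f(c) ≥ 0, new interval: [1.499375, 1.575000]

After 4 iteration(s), the approximation is c_4 = 1.499375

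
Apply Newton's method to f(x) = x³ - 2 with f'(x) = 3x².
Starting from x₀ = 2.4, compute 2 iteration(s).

f(x) = x³ - 2
f'(x) = 3x²
x₀ = 2.4

Newton-Raphson formula: x_{n+1} = x_n - f(x_n)/f'(x_n)

Iteration 1:
  f(2.400000) = 11.824000
  f'(2.400000) = 17.280000
  x_1 = 2.400000 - 11.824000/17.280000 = 1.715741
Iteration 2:
  f(1.715741) = 3.050740
  f'(1.715741) = 8.831299
  x_2 = 1.715741 - 3.050740/8.831299 = 1.370294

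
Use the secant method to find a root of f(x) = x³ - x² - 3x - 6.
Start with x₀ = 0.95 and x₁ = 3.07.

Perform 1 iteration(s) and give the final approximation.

f(x) = x³ - x² - 3x - 6
x₀ = 0.95, x₁ = 3.07

Secant formula: x_{n+1} = x_n - f(x_n)(x_n - x_{n-1})/(f(x_n) - f(x_{n-1}))

Iteration 1:
  f(0.950000) = -8.895125
  f(3.070000) = 4.299543
  x_2 = 3.070000 - 4.299543×(3.070000 - 0.950000)/(4.299543 - (-8.895125))
       = 2.379188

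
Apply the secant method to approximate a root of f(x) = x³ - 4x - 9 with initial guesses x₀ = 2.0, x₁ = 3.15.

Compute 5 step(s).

f(x) = x³ - 4x - 9
x₀ = 2.0, x₁ = 3.15

Secant formula: x_{n+1} = x_n - f(x_n)(x_n - x_{n-1})/(f(x_n) - f(x_{n-1}))

Iteration 1:
  f(2.000000) = -9.000000
  f(3.150000) = 9.655875
  x_2 = 3.150000 - 9.655875×(3.150000 - 2.000000)/(9.655875 - (-9.000000))
       = 2.554785
Iteration 2:
  f(3.150000) = 9.655875
  f(2.554785) = -2.544246
  x_3 = 2.554785 - (-2.544246)×(2.554785 - 3.150000)/(-2.544246 - 9.655875)
       = 2.678913
Iteration 3:
  f(2.554785) = -2.544246
  f(2.678913) = -0.490237
  x_4 = 2.678913 - (-0.490237)×(2.678913 - 2.554785)/(-0.490237 - (-2.544246))
       = 2.708539
Iteration 4:
  f(2.678913) = -0.490237
  f(2.708539) = 0.036178
  x_5 = 2.708539 - 0.036178×(2.708539 - 2.678913)/(0.036178 - (-0.490237))
       = 2.706503
Iteration 5:
  f(2.708539) = 0.036178
  f(2.706503) = -0.000455
  x_6 = 2.706503 - (-0.000455)×(2.706503 - 2.708539)/(-0.000455 - 0.036178)
       = 2.706528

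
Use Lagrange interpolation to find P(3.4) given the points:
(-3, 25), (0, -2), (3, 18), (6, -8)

Lagrange interpolation formula:
P(x) = Σ yᵢ × Lᵢ(x)
where Lᵢ(x) = Π_{j≠i} (x - xⱼ)/(xᵢ - xⱼ)

L_0(3.4) = (3.4 - 0)/(-3 - 0) × (3.4 - 3)/(-3 - 3) × (3.4 - 6)/(-3 - 6) = 0.021827
L_1(3.4) = (3.4 - (-3))/(0 - (-3)) × (3.4 - 3)/(0 - 3) × (3.4 - 6)/(0 - 6) = -0.123259
L_2(3.4) = (3.4 - (-3))/(3 - (-3)) × (3.4 - 0)/(3 - 0) × (3.4 - 6)/(3 - 6) = 1.047704
L_3(3.4) = (3.4 - (-3))/(6 - (-3)) × (3.4 - 0)/(6 - 0) × (3.4 - 3)/(6 - 3) = 0.053728

P(3.4) = 25×L_0(3.4) + (-2)×L_1(3.4) + 18×L_2(3.4) + (-8)×L_3(3.4)
P(3.4) = 19.221037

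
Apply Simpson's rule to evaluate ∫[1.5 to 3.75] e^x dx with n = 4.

f(x) = e^x
a = 1.5, b = 3.75, n = 4
h = (b - a)/n = 0.562500

Simpson's rule: (h/3)[f(x₀) + 4f(x₁) + 2f(x₂) + ... + f(xₙ)]

x_0 = 1.5000, f(x_0) = 4.481689, coefficient = 1
x_1 = 2.0625, f(x_1) = 7.865609, coefficient = 4
x_2 = 2.6250, f(x_2) = 13.804574, coefficient = 2
x_3 = 3.1875, f(x_3) = 24.227782, coefficient = 4
x_4 = 3.7500, f(x_4) = 42.521082, coefficient = 1

I ≈ (0.562500/3) × 202.985485 = 38.059779
Exact value: 38.039393
Error: 0.020386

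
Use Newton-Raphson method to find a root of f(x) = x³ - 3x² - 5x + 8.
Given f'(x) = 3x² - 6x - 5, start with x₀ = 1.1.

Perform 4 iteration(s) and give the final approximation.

f(x) = x³ - 3x² - 5x + 8
f'(x) = 3x² - 6x - 5
x₀ = 1.1

Newton-Raphson formula: x_{n+1} = x_n - f(x_n)/f'(x_n)

Iteration 1:
  f(1.100000) = 0.201000
  f'(1.100000) = -7.970000
  x_1 = 1.100000 - 0.201000/(-7.970000) = 1.125220
Iteration 2:
  f(1.125220) = 0.000207
  f'(1.125220) = -7.952960
  x_2 = 1.125220 - 0.000207/(-7.952960) = 1.125246
Iteration 3:
  f(1.125246) = 0.000000
  f'(1.125246) = -7.952941
  x_3 = 1.125246 - 0.000000/(-7.952941) = 1.125246
Iteration 4:
  f(1.125246) = 0.000000
  f'(1.125246) = -7.952941
  x_4 = 1.125246 - 0.000000/(-7.952941) = 1.125246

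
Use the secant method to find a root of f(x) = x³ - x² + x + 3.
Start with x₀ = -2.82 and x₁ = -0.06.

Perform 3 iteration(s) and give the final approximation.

f(x) = x³ - x² + x + 3
x₀ = -2.82, x₁ = -0.06

Secant formula: x_{n+1} = x_n - f(x_n)(x_n - x_{n-1})/(f(x_n) - f(x_{n-1}))

Iteration 1:
  f(-2.820000) = -30.198168
  f(-0.060000) = 2.936184
  x_2 = -0.060000 - 2.936184×(-0.060000 - (-2.820000))/(2.936184 - (-30.198168))
       = -0.304576
Iteration 2:
  f(-0.060000) = 2.936184
  f(-0.304576) = 2.574403
  x_3 = -0.304576 - 2.574403×(-0.304576 - (-0.060000))/(2.574403 - 2.936184)
       = -2.044958
Iteration 3:
  f(-0.304576) = 2.574403
  f(-2.044958) = -11.778527
  x_4 = -2.044958 - (-11.778527)×(-2.044958 - (-0.304576))/(-11.778527 - 2.574403)
       = -0.616738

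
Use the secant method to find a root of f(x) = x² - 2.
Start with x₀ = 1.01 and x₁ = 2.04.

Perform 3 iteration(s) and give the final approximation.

f(x) = x² - 2
x₀ = 1.01, x₁ = 2.04

Secant formula: x_{n+1} = x_n - f(x_n)(x_n - x_{n-1})/(f(x_n) - f(x_{n-1}))

Iteration 1:
  f(1.010000) = -0.979900
  f(2.040000) = 2.161600
  x_2 = 2.040000 - 2.161600×(2.040000 - 1.010000)/(2.161600 - (-0.979900))
       = 1.331279
Iteration 2:
  f(2.040000) = 2.161600
  f(1.331279) = -0.227697
  x_3 = 1.331279 - (-0.227697)×(1.331279 - 2.040000)/(-0.227697 - 2.161600)
       = 1.398819
Iteration 3:
  f(1.331279) = -0.227697
  f(1.398819) = -0.043306
  x_4 = 1.398819 - (-0.043306)×(1.398819 - 1.331279)/(-0.043306 - (-0.227697))
       = 1.414681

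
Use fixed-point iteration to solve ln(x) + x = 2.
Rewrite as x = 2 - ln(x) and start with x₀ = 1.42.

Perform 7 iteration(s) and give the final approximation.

Equation: ln(x) + x = 2
Fixed-point form: x = 2 - ln(x)
x₀ = 1.42

x_1 = g(1.420000) = 1.649343
x_2 = g(1.649343) = 1.499623
x_3 = g(1.499623) = 1.594786
x_4 = g(1.594786) = 1.533260
x_5 = g(1.533260) = 1.572604
x_6 = g(1.572604) = 1.547267
x_7 = g(1.547267) = 1.563510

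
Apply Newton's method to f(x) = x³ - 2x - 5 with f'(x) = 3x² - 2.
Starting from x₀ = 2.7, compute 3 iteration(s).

f(x) = x³ - 2x - 5
f'(x) = 3x² - 2
x₀ = 2.7

Newton-Raphson formula: x_{n+1} = x_n - f(x_n)/f'(x_n)

Iteration 1:
  f(2.700000) = 9.283000
  f'(2.700000) = 19.870000
  x_1 = 2.700000 - 9.283000/19.870000 = 2.232813
Iteration 2:
  f(2.232813) = 1.665964
  f'(2.232813) = 12.956366
  x_2 = 2.232813 - 1.665964/12.956366 = 2.104231
Iteration 3:
  f(2.104231) = 0.108623
  f'(2.104231) = 11.283360
  x_3 = 2.104231 - 0.108623/11.283360 = 2.094604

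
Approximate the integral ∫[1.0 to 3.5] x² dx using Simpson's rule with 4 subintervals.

f(x) = x²
a = 1.0, b = 3.5, n = 4
h = (b - a)/n = 0.625000

Simpson's rule: (h/3)[f(x₀) + 4f(x₁) + 2f(x₂) + ... + f(xₙ)]

x_0 = 1.0000, f(x_0) = 1.000000, coefficient = 1
x_1 = 1.6250, f(x_1) = 2.640625, coefficient = 4
x_2 = 2.2500, f(x_2) = 5.062500, coefficient = 2
x_3 = 2.8750, f(x_3) = 8.265625, coefficient = 4
x_4 = 3.5000, f(x_4) = 12.250000, coefficient = 1

I ≈ (0.625000/3) × 67.000000 = 13.958333
Exact value: 13.958333
Error: 0.000000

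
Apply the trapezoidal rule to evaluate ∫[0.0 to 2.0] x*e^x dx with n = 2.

f(x) = x*e^x
a = 0.0, b = 2.0, n = 2
h = (b - a)/n = 1.000000

Trapezoidal rule: (h/2)[f(x₀) + 2f(x₁) + 2f(x₂) + ... + f(xₙ)]

x_0 = 0.0000, f(x_0) = 0.000000, coefficient = 1
x_1 = 1.0000, f(x_1) = 2.718282, coefficient = 2
x_2 = 2.0000, f(x_2) = 14.778112, coefficient = 1

I ≈ (1.000000/2) × 20.214676 = 10.107338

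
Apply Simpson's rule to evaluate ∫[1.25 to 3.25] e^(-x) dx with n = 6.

f(x) = e^(-x)
a = 1.25, b = 3.25, n = 6
h = (b - a)/n = 0.333333

Simpson's rule: (h/3)[f(x₀) + 4f(x₁) + 2f(x₂) + ... + f(xₙ)]

x_0 = 1.2500, f(x_0) = 0.286505, coefficient = 1
x_1 = 1.5833, f(x_1) = 0.205290, coefficient = 4
x_2 = 1.9167, f(x_2) = 0.147096, coefficient = 2
x_3 = 2.2500, f(x_3) = 0.105399, coefficient = 4
x_4 = 2.5833, f(x_4) = 0.075522, coefficient = 2
x_5 = 2.9167, f(x_5) = 0.054114, coefficient = 4
x_6 = 3.2500, f(x_6) = 0.038774, coefficient = 1

I ≈ (0.333333/3) × 2.229726 = 0.247747
Exact value: 0.247731
Error: 0.000017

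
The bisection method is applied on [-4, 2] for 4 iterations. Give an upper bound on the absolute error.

Bisection error bound: |error| ≤ (b-a)/2^n
|error| ≤ (2 - (-4))/2^4 = 6/2^4
|error| ≤ 0.3750000000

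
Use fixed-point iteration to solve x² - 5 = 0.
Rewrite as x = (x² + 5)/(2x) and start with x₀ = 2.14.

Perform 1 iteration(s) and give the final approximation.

Equation: x² - 5 = 0
Fixed-point form: x = (x² + 5)/(2x)
x₀ = 2.14

x_1 = g(2.140000) = 2.238224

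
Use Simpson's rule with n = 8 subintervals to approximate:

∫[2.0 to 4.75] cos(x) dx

f(x) = cos(x)
a = 2.0, b = 4.75, n = 8
h = (b - a)/n = 0.343750

Simpson's rule: (h/3)[f(x₀) + 4f(x₁) + 2f(x₂) + ... + f(xₙ)]

x_0 = 2.0000, f(x_0) = -0.416147, coefficient = 1
x_1 = 2.3438, f(x_1) = -0.698253, coefficient = 4
x_2 = 2.6875, f(x_2) = -0.898659, coefficient = 2
x_3 = 3.0312, f(x_3) = -0.993918, coefficient = 4
x_4 = 3.3750, f(x_4) = -0.972884, coefficient = 2
x_5 = 3.7188, f(x_5) = -0.838017, coefficient = 4
x_6 = 4.0625, f(x_6) = -0.605098, coefficient = 2
x_7 = 4.4062, f(x_7) = -0.301379, coefficient = 4
x_8 = 4.7500, f(x_8) = 0.037602, coefficient = 1

I ≈ (0.343750/3) × -16.658098 = -1.908740
Exact value: -1.908590
Error: 0.000150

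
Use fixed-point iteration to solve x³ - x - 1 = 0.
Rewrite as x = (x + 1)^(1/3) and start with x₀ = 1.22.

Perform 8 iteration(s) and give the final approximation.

Equation: x³ - x - 1 = 0
Fixed-point form: x = (x + 1)^(1/3)
x₀ = 1.22

x_1 = g(1.220000) = 1.304521
x_2 = g(1.304521) = 1.320870
x_3 = g(1.320870) = 1.323987
x_4 = g(1.323987) = 1.324579
x_5 = g(1.324579) = 1.324692
x_6 = g(1.324692) = 1.324713
x_7 = g(1.324713) = 1.324717
x_8 = g(1.324717) = 1.324718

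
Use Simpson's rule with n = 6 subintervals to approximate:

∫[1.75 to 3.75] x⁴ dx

f(x) = x⁴
a = 1.75, b = 3.75, n = 6
h = (b - a)/n = 0.333333

Simpson's rule: (h/3)[f(x₀) + 4f(x₁) + 2f(x₂) + ... + f(xₙ)]

x_0 = 1.7500, f(x_0) = 9.378906, coefficient = 1
x_1 = 2.0833, f(x_1) = 18.838011, coefficient = 4
x_2 = 2.4167, f(x_2) = 34.108845, coefficient = 2
x_3 = 2.7500, f(x_3) = 57.191406, coefficient = 4
x_4 = 3.0833, f(x_4) = 90.381993, coefficient = 2
x_5 = 3.4167, f(x_5) = 136.273196, coefficient = 4
x_6 = 3.7500, f(x_6) = 197.753906, coefficient = 1

I ≈ (0.333333/3) × 1305.324942 = 145.036105
Exact value: 145.032813
Error: 0.003292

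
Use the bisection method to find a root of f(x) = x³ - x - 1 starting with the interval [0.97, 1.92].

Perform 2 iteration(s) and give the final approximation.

f(x) = x³ - x - 1
Initial interval: [0.97, 1.92]

Iteration 1:
  c_1 = (0.970000 + 1.920000)/2 = 1.445000
  f(c_1) = f(1.445000) = 0.572196
  f(a) × f(c) < 0, new interval: [0.970000, 1.445000]
Iteration 2:
  c_2 = (0.970000 + 1.445000)/2 = 1.207500
  f(c_2) = f(1.207500) = -0.446897
  f(a) × f(c) ≥ 0, new interval: [1.207500, 1.445000]

After 2 iteration(s), the approximation is c_2 = 1.207500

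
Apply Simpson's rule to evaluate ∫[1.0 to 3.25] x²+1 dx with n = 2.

f(x) = x²+1
a = 1.0, b = 3.25, n = 2
h = (b - a)/n = 1.125000

Simpson's rule: (h/3)[f(x₀) + 4f(x₁) + 2f(x₂) + ... + f(xₙ)]

x_0 = 1.0000, f(x_0) = 2.000000, coefficient = 1
x_1 = 2.1250, f(x_1) = 5.515625, coefficient = 4
x_2 = 3.2500, f(x_2) = 11.562500, coefficient = 1

I ≈ (1.125000/3) × 35.625000 = 13.359375
Exact value: 13.359375
Error: 0.000000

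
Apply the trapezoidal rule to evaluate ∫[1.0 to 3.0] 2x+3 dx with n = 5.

f(x) = 2x+3
a = 1.0, b = 3.0, n = 5
h = (b - a)/n = 0.400000

Trapezoidal rule: (h/2)[f(x₀) + 2f(x₁) + 2f(x₂) + ... + f(xₙ)]

x_0 = 1.0000, f(x_0) = 5.000000, coefficient = 1
x_1 = 1.4000, f(x_1) = 5.800000, coefficient = 2
x_2 = 1.8000, f(x_2) = 6.600000, coefficient = 2
x_3 = 2.2000, f(x_3) = 7.400000, coefficient = 2
x_4 = 2.6000, f(x_4) = 8.200000, coefficient = 2
x_5 = 3.0000, f(x_5) = 9.000000, coefficient = 1

I ≈ (0.400000/2) × 70.000000 = 14.000000
Exact value: 14.000000
Error: 0.000000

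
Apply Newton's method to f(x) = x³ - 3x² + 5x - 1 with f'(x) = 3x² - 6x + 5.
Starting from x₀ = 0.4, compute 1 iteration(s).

f(x) = x³ - 3x² + 5x - 1
f'(x) = 3x² - 6x + 5
x₀ = 0.4

Newton-Raphson formula: x_{n+1} = x_n - f(x_n)/f'(x_n)

Iteration 1:
  f(0.400000) = 0.584000
  f'(0.400000) = 3.080000
  x_1 = 0.400000 - 0.584000/3.080000 = 0.210390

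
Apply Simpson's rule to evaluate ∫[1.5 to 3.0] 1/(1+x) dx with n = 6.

f(x) = 1/(1+x)
a = 1.5, b = 3.0, n = 6
h = (b - a)/n = 0.250000

Simpson's rule: (h/3)[f(x₀) + 4f(x₁) + 2f(x₂) + ... + f(xₙ)]

x_0 = 1.5000, f(x_0) = 0.400000, coefficient = 1
x_1 = 1.7500, f(x_1) = 0.363636, coefficient = 4
x_2 = 2.0000, f(x_2) = 0.333333, coefficient = 2
x_3 = 2.2500, f(x_3) = 0.307692, coefficient = 4
x_4 = 2.5000, f(x_4) = 0.285714, coefficient = 2
x_5 = 2.7500, f(x_5) = 0.266667, coefficient = 4
x_6 = 3.0000, f(x_6) = 0.250000, coefficient = 1

I ≈ (0.250000/3) × 5.640077 = 0.470006
Exact value: 0.470004
Error: 0.000003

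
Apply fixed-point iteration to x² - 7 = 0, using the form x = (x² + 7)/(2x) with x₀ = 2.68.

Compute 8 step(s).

Equation: x² - 7 = 0
Fixed-point form: x = (x² + 7)/(2x)
x₀ = 2.68

x_1 = g(2.680000) = 2.645970
x_2 = g(2.645970) = 2.645751
x_3 = g(2.645751) = 2.645751
x_4 = g(2.645751) = 2.645751
x_5 = g(2.645751) = 2.645751
x_6 = g(2.645751) = 2.645751
x_7 = g(2.645751) = 2.645751
x_8 = g(2.645751) = 2.645751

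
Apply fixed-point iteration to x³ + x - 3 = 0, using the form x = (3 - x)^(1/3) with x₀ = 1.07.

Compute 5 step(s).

Equation: x³ + x - 3 = 0
Fixed-point form: x = (3 - x)^(1/3)
x₀ = 1.07

x_1 = g(1.070000) = 1.245047
x_2 = g(1.245047) = 1.206207
x_3 = g(1.206207) = 1.215041
x_4 = g(1.215041) = 1.213043
x_5 = g(1.213043) = 1.213495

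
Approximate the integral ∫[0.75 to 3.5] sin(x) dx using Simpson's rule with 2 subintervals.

f(x) = sin(x)
a = 0.75, b = 3.5, n = 2
h = (b - a)/n = 1.375000

Simpson's rule: (h/3)[f(x₀) + 4f(x₁) + 2f(x₂) + ... + f(xₙ)]

x_0 = 0.7500, f(x_0) = 0.681639, coefficient = 1
x_1 = 2.1250, f(x_1) = 0.850320, coefficient = 4
x_2 = 3.5000, f(x_2) = -0.350783, coefficient = 1

I ≈ (1.375000/3) × 3.732135 = 1.710562
Exact value: 1.668146
Error: 0.042416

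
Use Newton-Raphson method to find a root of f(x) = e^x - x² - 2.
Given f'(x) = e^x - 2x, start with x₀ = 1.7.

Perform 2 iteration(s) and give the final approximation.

f(x) = e^x - x² - 2
f'(x) = e^x - 2x
x₀ = 1.7

Newton-Raphson formula: x_{n+1} = x_n - f(x_n)/f'(x_n)

Iteration 1:
  f(1.700000) = 0.583947
  f'(1.700000) = 2.073947
  x_1 = 1.700000 - 0.583947/2.073947 = 1.418437
Iteration 2:
  f(1.418437) = 0.118695
  f'(1.418437) = 1.293785
  x_2 = 1.418437 - 0.118695/1.293785 = 1.326694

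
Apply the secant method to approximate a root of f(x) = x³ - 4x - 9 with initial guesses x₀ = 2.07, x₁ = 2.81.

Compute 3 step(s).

f(x) = x³ - 4x - 9
x₀ = 2.07, x₁ = 2.81

Secant formula: x_{n+1} = x_n - f(x_n)(x_n - x_{n-1})/(f(x_n) - f(x_{n-1}))

Iteration 1:
  f(2.070000) = -8.410257
  f(2.810000) = 1.948041
  x_2 = 2.810000 - 1.948041×(2.810000 - 2.070000)/(1.948041 - (-8.410257))
       = 2.670831
Iteration 2:
  f(2.810000) = 1.948041
  f(2.670831) = -0.631377
  x_3 = 2.670831 - (-0.631377)×(2.670831 - 2.810000)/(-0.631377 - 1.948041)
       = 2.704896
Iteration 3:
  f(2.670831) = -0.631377
  f(2.704896) = -0.029308
  x_4 = 2.704896 - (-0.029308)×(2.704896 - 2.670831)/(-0.029308 - (-0.631377))
       = 2.706555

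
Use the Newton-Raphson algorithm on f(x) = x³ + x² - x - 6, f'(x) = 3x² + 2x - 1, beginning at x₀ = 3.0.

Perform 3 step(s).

f(x) = x³ + x² - x - 6
f'(x) = 3x² + 2x - 1
x₀ = 3.0

Newton-Raphson formula: x_{n+1} = x_n - f(x_n)/f'(x_n)

Iteration 1:
  f(3.000000) = 27.000000
  f'(3.000000) = 32.000000
  x_1 = 3.000000 - 27.000000/32.000000 = 2.156250
Iteration 2:
  f(2.156250) = 6.518463
  f'(2.156250) = 17.260742
  x_2 = 2.156250 - 6.518463/17.260742 = 1.778603
Iteration 3:
  f(1.778603) = 1.011312
  f'(1.778603) = 12.047495
  x_3 = 1.778603 - 1.011312/12.047495 = 1.694659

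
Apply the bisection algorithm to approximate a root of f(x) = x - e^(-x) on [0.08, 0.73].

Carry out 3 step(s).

f(x) = x - e^(-x)
Initial interval: [0.08, 0.73]

Iteration 1:
  c_1 = (0.080000 + 0.730000)/2 = 0.405000
  f(c_1) = f(0.405000) = -0.261977
  f(a) × f(c) ≥ 0, new interval: [0.405000, 0.730000]
Iteration 2:
  c_2 = (0.405000 + 0.730000)/2 = 0.567500
  f(c_2) = f(0.567500) = 0.000559
  f(a) × f(c) < 0, new interval: [0.405000, 0.567500]
Iteration 3:
  c_3 = (0.405000 + 0.567500)/2 = 0.486250
  f(c_3) = f(0.486250) = -0.128678
  f(a) × f(c) ≥ 0, new interval: [0.486250, 0.567500]

After 3 iteration(s), the approximation is c_3 = 0.486250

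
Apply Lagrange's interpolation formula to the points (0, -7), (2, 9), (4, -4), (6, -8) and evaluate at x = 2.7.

Lagrange interpolation formula:
P(x) = Σ yᵢ × Lᵢ(x)
where Lᵢ(x) = Π_{j≠i} (x - xⱼ)/(xᵢ - xⱼ)

L_0(2.7) = (2.7 - 2)/(0 - 2) × (2.7 - 4)/(0 - 4) × (2.7 - 6)/(0 - 6) = -0.062563
L_1(2.7) = (2.7 - 0)/(2 - 0) × (2.7 - 4)/(2 - 4) × (2.7 - 6)/(2 - 6) = 0.723937
L_2(2.7) = (2.7 - 0)/(4 - 0) × (2.7 - 2)/(4 - 2) × (2.7 - 6)/(4 - 6) = 0.389813
L_3(2.7) = (2.7 - 0)/(6 - 0) × (2.7 - 2)/(6 - 2) × (2.7 - 4)/(6 - 4) = -0.051188

P(2.7) = (-7)×L_0(2.7) + 9×L_1(2.7) + (-4)×L_2(2.7) + (-8)×L_3(2.7)
P(2.7) = 5.803625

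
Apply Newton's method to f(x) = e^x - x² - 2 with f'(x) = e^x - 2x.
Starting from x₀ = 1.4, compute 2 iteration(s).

f(x) = e^x - x² - 2
f'(x) = e^x - 2x
x₀ = 1.4

Newton-Raphson formula: x_{n+1} = x_n - f(x_n)/f'(x_n)

Iteration 1:
  f(1.400000) = 0.095200
  f'(1.400000) = 1.255200
  x_1 = 1.400000 - 0.095200/1.255200 = 1.324156
Iteration 2:
  f(1.324156) = 0.005622
  f'(1.324156) = 1.110699
  x_2 = 1.324156 - 0.005622/1.110699 = 1.319094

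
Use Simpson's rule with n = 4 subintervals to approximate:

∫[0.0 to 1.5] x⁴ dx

f(x) = x⁴
a = 0.0, b = 1.5, n = 4
h = (b - a)/n = 0.375000

Simpson's rule: (h/3)[f(x₀) + 4f(x₁) + 2f(x₂) + ... + f(xₙ)]

x_0 = 0.0000, f(x_0) = 0.000000, coefficient = 1
x_1 = 0.3750, f(x_1) = 0.019775, coefficient = 4
x_2 = 0.7500, f(x_2) = 0.316406, coefficient = 2
x_3 = 1.1250, f(x_3) = 1.601807, coefficient = 4
x_4 = 1.5000, f(x_4) = 5.062500, coefficient = 1

I ≈ (0.375000/3) × 12.181641 = 1.522705
Exact value: 1.518750
Error: 0.003955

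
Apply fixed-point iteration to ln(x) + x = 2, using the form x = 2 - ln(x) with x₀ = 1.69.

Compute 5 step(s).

Equation: ln(x) + x = 2
Fixed-point form: x = 2 - ln(x)
x₀ = 1.69

x_1 = g(1.690000) = 1.475271
x_2 = g(1.475271) = 1.611158
x_3 = g(1.611158) = 1.523047
x_4 = g(1.523047) = 1.579287
x_5 = g(1.579287) = 1.543026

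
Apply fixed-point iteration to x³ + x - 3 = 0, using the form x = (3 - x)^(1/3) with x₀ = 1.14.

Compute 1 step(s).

Equation: x³ + x - 3 = 0
Fixed-point form: x = (3 - x)^(1/3)
x₀ = 1.14

x_1 = g(1.140000) = 1.229809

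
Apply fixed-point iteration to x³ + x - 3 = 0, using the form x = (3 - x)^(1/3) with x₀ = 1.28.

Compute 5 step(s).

Equation: x³ + x - 3 = 0
Fixed-point form: x = (3 - x)^(1/3)
x₀ = 1.28

x_1 = g(1.280000) = 1.198145
x_2 = g(1.198145) = 1.216858
x_3 = g(1.216858) = 1.212631
x_4 = g(1.212631) = 1.213588
x_5 = g(1.213588) = 1.213372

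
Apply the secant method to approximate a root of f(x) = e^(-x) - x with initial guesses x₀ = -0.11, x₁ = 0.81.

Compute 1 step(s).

f(x) = e^(-x) - x
x₀ = -0.11, x₁ = 0.81

Secant formula: x_{n+1} = x_n - f(x_n)(x_n - x_{n-1})/(f(x_n) - f(x_{n-1}))

Iteration 1:
  f(-0.110000) = 1.226278
  f(0.810000) = -0.365142
  x_2 = 0.810000 - (-0.365142)×(0.810000 - (-0.110000))/(-0.365142 - 1.226278)
       = 0.598911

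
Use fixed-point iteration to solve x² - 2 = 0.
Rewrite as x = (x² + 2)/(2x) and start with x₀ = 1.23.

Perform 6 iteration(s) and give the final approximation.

Equation: x² - 2 = 0
Fixed-point form: x = (x² + 2)/(2x)
x₀ = 1.23

x_1 = g(1.230000) = 1.428008
x_2 = g(1.428008) = 1.414280
x_3 = g(1.414280) = 1.414214
x_4 = g(1.414214) = 1.414214
x_5 = g(1.414214) = 1.414214
x_6 = g(1.414214) = 1.414214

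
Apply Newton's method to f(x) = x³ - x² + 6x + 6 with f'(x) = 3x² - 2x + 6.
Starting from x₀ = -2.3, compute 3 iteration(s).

f(x) = x³ - x² + 6x + 6
f'(x) = 3x² - 2x + 6
x₀ = -2.3

Newton-Raphson formula: x_{n+1} = x_n - f(x_n)/f'(x_n)

Iteration 1:
  f(-2.300000) = -25.257000
  f'(-2.300000) = 26.470000
  x_1 = -2.300000 - (-25.257000)/26.470000 = -1.345825
Iteration 2:
  f(-1.345825) = -6.323820
  f'(-1.345825) = 14.125389
  x_2 = -1.345825 - (-6.323820)/14.125389 = -0.898134
Iteration 3:
  f(-0.898134) = -0.919921
  f'(-0.898134) = 10.216200
  x_3 = -0.898134 - (-0.919921)/10.216200 = -0.808088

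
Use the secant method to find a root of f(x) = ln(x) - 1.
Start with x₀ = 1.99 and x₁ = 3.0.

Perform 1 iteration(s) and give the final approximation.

f(x) = ln(x) - 1
x₀ = 1.99, x₁ = 3.0

Secant formula: x_{n+1} = x_n - f(x_n)(x_n - x_{n-1})/(f(x_n) - f(x_{n-1}))

Iteration 1:
  f(1.990000) = -0.311865
  f(3.000000) = 0.098612
  x_2 = 3.000000 - 0.098612×(3.000000 - 1.990000)/(0.098612 - (-0.311865))
       = 2.757360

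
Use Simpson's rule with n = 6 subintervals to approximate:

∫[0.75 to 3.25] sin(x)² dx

f(x) = sin(x)²
a = 0.75, b = 3.25, n = 6
h = (b - a)/n = 0.416667

Simpson's rule: (h/3)[f(x₀) + 4f(x₁) + 2f(x₂) + ... + f(xₙ)]

x_0 = 0.7500, f(x_0) = 0.464631, coefficient = 1
x_1 = 1.1667, f(x_1) = 0.845379, coefficient = 4
x_2 = 1.5833, f(x_2) = 0.999843, coefficient = 2
x_3 = 2.0000, f(x_3) = 0.826822, coefficient = 4
x_4 = 2.4167, f(x_4) = 0.439675, coefficient = 2
x_5 = 2.8333, f(x_5) = 0.092052, coefficient = 4
x_6 = 3.2500, f(x_6) = 0.011706, coefficient = 1

I ≈ (0.416667/3) × 10.412384 = 1.446165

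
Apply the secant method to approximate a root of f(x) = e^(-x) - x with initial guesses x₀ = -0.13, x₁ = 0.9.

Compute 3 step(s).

f(x) = e^(-x) - x
x₀ = -0.13, x₁ = 0.9

Secant formula: x_{n+1} = x_n - f(x_n)(x_n - x_{n-1})/(f(x_n) - f(x_{n-1}))

Iteration 1:
  f(-0.130000) = 1.268828
  f(0.900000) = -0.493430
  x_2 = 0.900000 - (-0.493430)×(0.900000 - (-0.130000))/(-0.493430 - 1.268828)
       = 0.611601
Iteration 2:
  f(0.900000) = -0.493430
  f(0.611601) = -0.069120
  x_3 = 0.611601 - (-0.069120)×(0.611601 - 0.900000)/(-0.069120 - (-0.493430))
       = 0.564621
Iteration 3:
  f(0.611601) = -0.069120
  f(0.564621) = 0.003954
  x_4 = 0.564621 - 0.003954×(0.564621 - 0.611601)/(0.003954 - (-0.069120))
       = 0.567163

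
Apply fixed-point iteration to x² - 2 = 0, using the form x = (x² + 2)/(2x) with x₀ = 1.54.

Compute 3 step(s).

Equation: x² - 2 = 0
Fixed-point form: x = (x² + 2)/(2x)
x₀ = 1.54

x_1 = g(1.540000) = 1.419351
x_2 = g(1.419351) = 1.414223
x_3 = g(1.414223) = 1.414214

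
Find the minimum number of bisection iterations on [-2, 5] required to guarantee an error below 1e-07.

We need (b-a)/2^n ≤ 1e-07
(5 - (-2))/2^n ≤ 1e-07
7/2^n ≤ 1e-07
2^n ≥ 70000000
n ≥ log₂(70000000) = 26.06
n ≥ 27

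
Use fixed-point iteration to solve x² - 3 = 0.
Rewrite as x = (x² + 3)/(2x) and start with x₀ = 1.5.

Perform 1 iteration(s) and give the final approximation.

Equation: x² - 3 = 0
Fixed-point form: x = (x² + 3)/(2x)
x₀ = 1.5

x_1 = g(1.500000) = 1.750000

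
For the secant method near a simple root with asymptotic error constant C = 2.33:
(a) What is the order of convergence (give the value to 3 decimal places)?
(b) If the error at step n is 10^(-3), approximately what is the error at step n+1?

(a) Secant method has superlinear convergence with order φ = (1+√5)/2 ≈ 1.618.
    This means |e_{n+1}| ≈ C|e_n|^1.618.

(b) With |e_n| = 10^(-3) and C = 2.33:
    |e_{n+1}| ≈ 2.33 × (10^(-3))^1.618 = 2.33 × 10^(-4.85)

(a) ≈ 1.618 (golden ratio); (b) |e_{n+1}| ≈ 3.260e-05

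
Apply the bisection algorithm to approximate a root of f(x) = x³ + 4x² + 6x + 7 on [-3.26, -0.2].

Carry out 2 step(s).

f(x) = x³ + 4x² + 6x + 7
Initial interval: [-3.26, -0.2]

Iteration 1:
  c_1 = (-3.260000 + (-0.200000))/2 = -1.730000
  f(c_1) = f(-1.730000) = 3.413883
  f(a) × f(c) < 0, new interval: [-3.260000, -1.730000]
Iteration 2:
  c_2 = (-3.260000 + (-1.730000))/2 = -2.495000
  f(c_2) = f(-2.495000) = 1.398663
  f(a) × f(c) < 0, new interval: [-3.260000, -2.495000]

After 2 iteration(s), the approximation is c_2 = -2.495000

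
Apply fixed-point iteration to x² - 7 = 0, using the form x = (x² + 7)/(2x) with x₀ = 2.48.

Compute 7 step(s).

Equation: x² - 7 = 0
Fixed-point form: x = (x² + 7)/(2x)
x₀ = 2.48

x_1 = g(2.480000) = 2.651290
x_2 = g(2.651290) = 2.645757
x_3 = g(2.645757) = 2.645751
x_4 = g(2.645751) = 2.645751
x_5 = g(2.645751) = 2.645751
x_6 = g(2.645751) = 2.645751
x_7 = g(2.645751) = 2.645751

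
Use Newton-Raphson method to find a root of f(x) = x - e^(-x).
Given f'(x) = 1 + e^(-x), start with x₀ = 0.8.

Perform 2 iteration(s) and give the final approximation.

f(x) = x - e^(-x)
f'(x) = 1 + e^(-x)
x₀ = 0.8

Newton-Raphson formula: x_{n+1} = x_n - f(x_n)/f'(x_n)

Iteration 1:
  f(0.800000) = 0.350671
  f'(0.800000) = 1.449329
  x_1 = 0.800000 - 0.350671/1.449329 = 0.558046
Iteration 2:
  f(0.558046) = -0.014280
  f'(0.558046) = 1.572326
  x_2 = 0.558046 - (-0.014280)/1.572326 = 0.567128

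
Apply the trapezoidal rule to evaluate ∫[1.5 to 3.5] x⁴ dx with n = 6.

f(x) = x⁴
a = 1.5, b = 3.5, n = 6
h = (b - a)/n = 0.333333

Trapezoidal rule: (h/2)[f(x₀) + 2f(x₁) + 2f(x₂) + ... + f(xₙ)]

x_0 = 1.5000, f(x_0) = 5.062500, coefficient = 1
x_1 = 1.8333, f(x_1) = 11.297068, coefficient = 2
x_2 = 2.1667, f(x_2) = 22.037809, coefficient = 2
x_3 = 2.5000, f(x_3) = 39.062500, coefficient = 2
x_4 = 2.8333, f(x_4) = 64.445216, coefficient = 2
x_5 = 3.1667, f(x_5) = 100.556327, coefficient = 2
x_6 = 3.5000, f(x_6) = 150.062500, coefficient = 1

I ≈ (0.333333/2) × 629.922840 = 104.987140
Exact value: 103.525000
Error: 1.462140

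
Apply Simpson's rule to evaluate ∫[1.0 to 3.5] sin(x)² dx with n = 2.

f(x) = sin(x)²
a = 1.0, b = 3.5, n = 2
h = (b - a)/n = 1.250000

Simpson's rule: (h/3)[f(x₀) + 4f(x₁) + 2f(x₂) + ... + f(xₙ)]

x_0 = 1.0000, f(x_0) = 0.708073, coefficient = 1
x_1 = 2.2500, f(x_1) = 0.605398, coefficient = 4
x_2 = 3.5000, f(x_2) = 0.123049, coefficient = 1

I ≈ (1.250000/3) × 3.252714 = 1.355297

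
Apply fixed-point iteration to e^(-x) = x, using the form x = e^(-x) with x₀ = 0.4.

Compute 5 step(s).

Equation: e^(-x) = x
Fixed-point form: x = e^(-x)
x₀ = 0.4

x_1 = g(0.400000) = 0.670320
x_2 = g(0.670320) = 0.511545
x_3 = g(0.511545) = 0.599569
x_4 = g(0.599569) = 0.549048
x_5 = g(0.549048) = 0.577499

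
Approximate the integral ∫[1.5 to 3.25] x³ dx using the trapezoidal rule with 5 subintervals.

f(x) = x³
a = 1.5, b = 3.25, n = 5
h = (b - a)/n = 0.350000

Trapezoidal rule: (h/2)[f(x₀) + 2f(x₁) + 2f(x₂) + ... + f(xₙ)]

x_0 = 1.5000, f(x_0) = 3.375000, coefficient = 1
x_1 = 1.8500, f(x_1) = 6.331625, coefficient = 2
x_2 = 2.2000, f(x_2) = 10.648000, coefficient = 2
x_3 = 2.5500, f(x_3) = 16.581375, coefficient = 2
x_4 = 2.9000, f(x_4) = 24.389000, coefficient = 2
x_5 = 3.2500, f(x_5) = 34.328125, coefficient = 1

I ≈ (0.350000/2) × 153.603125 = 26.880547
Exact value: 26.625977
Error: 0.254570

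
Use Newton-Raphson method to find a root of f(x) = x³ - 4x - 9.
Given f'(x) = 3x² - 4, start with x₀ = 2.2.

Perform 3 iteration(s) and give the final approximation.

f(x) = x³ - 4x - 9
f'(x) = 3x² - 4
x₀ = 2.2

Newton-Raphson formula: x_{n+1} = x_n - f(x_n)/f'(x_n)

Iteration 1:
  f(2.200000) = -7.152000
  f'(2.200000) = 10.520000
  x_1 = 2.200000 - (-7.152000)/10.520000 = 2.879848
Iteration 2:
  f(2.879848) = 3.364696
  f'(2.879848) = 20.880572
  x_2 = 2.879848 - 3.364696/20.880572 = 2.718708
Iteration 3:
  f(2.718708) = 0.220151
  f'(2.718708) = 18.174118
  x_3 = 2.718708 - 0.220151/18.174118 = 2.706594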